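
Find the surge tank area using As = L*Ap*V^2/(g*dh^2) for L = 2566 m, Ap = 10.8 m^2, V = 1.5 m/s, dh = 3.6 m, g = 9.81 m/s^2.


As = 2566 * 10.8 * 1.5^2 / (9.81 * 3.6^2) = 490.4434 m^2


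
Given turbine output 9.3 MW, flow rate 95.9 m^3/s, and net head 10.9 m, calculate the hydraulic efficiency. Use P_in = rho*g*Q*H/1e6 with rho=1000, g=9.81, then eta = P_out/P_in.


P_in = 1000 * 9.81 * 95.9 * 10.9 / 1e6 = 10.2545 MW
eta = 9.3 / 10.2545 = 0.9069


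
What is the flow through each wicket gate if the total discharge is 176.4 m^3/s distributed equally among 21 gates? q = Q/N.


q = 176.4 / 21 = 8.4000 m^3/s


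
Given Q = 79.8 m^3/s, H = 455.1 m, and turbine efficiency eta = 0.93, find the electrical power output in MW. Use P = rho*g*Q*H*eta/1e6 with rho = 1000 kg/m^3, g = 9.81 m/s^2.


P = 1000 * 9.81 * 79.8 * 455.1 * 0.93 / 1e6 = 331.3307 MW


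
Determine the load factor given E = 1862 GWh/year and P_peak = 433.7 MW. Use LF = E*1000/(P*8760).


LF = 1862 * 1000 / (433.7 * 8760) = 0.4901


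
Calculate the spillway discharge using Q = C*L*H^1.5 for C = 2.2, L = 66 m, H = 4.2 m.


Q = 2.2 * 66 * 4.2^1.5 = 1249.8001 m^3/s


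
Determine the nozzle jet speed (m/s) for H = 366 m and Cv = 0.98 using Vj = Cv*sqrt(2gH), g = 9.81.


Vj = 0.98 * sqrt(2*9.81*366) = 83.0455 m/s


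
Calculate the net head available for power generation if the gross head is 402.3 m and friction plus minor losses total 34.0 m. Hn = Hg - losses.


Hn = 402.3 - 34.0 = 368.3000 m


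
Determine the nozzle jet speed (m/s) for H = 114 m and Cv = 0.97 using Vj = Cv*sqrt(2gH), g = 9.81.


Vj = 0.97 * sqrt(2*9.81*114) = 45.8747 m/s


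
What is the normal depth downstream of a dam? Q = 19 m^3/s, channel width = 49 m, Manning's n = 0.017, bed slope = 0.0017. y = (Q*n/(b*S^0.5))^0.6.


y = (19 * 0.017 / (49 * 0.0017^0.5))^0.6 = 0.3329 m


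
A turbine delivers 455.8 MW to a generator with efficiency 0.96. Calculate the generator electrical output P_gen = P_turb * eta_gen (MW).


P_gen = 455.8 * 0.96 = 437.5680 MW


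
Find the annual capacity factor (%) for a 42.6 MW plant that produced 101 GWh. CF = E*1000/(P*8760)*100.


CF = 101 * 1000 / (42.6 * 8760) * 100 = 27.0650 %


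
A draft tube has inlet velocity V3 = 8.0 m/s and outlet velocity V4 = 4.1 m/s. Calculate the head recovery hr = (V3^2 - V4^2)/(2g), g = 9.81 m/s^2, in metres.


hr = (8.0^2 - 4.1^2) / (2*9.81) = 2.4052 m


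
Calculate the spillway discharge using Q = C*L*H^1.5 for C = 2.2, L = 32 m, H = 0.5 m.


Q = 2.2 * 32 * 0.5^1.5 = 24.8902 m^3/s


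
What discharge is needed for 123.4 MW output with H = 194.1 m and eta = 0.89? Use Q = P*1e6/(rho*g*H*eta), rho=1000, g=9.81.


Q = 123.4 * 1e6 / (1000 * 9.81 * 194.1 * 0.89) = 72.8166 m^3/s


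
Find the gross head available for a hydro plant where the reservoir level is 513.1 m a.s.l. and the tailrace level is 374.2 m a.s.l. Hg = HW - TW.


Hg = 513.1 - 374.2 = 138.9000 m


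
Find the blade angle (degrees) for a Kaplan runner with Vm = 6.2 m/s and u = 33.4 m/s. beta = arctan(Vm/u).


beta = arctan(6.2 / 33.4) = 10.5160 degrees


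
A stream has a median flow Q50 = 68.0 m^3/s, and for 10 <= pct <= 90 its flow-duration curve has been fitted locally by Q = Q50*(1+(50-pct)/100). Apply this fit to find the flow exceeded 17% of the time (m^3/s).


Q = 68.0 * (1 + (50 - 17)/100) = 90.4400 m^3/s


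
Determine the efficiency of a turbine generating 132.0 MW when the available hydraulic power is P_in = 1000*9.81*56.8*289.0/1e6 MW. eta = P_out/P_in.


P_in = 1000 * 9.81 * 56.8 * 289.0 / 1e6 = 161.0331 MW
eta = 132.0 / 161.0331 = 0.8197


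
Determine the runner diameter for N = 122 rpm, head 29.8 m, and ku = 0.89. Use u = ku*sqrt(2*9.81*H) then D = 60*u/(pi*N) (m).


u = 0.89 * sqrt(2*9.81*29.8) = 21.5203 m/s
D = 60 * 21.5203 / (pi * 122) = 3.3689 m


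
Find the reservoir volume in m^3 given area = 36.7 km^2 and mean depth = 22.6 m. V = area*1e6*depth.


V = 36.7 * 1e6 * 22.6 = 8.2942e+08 m^3


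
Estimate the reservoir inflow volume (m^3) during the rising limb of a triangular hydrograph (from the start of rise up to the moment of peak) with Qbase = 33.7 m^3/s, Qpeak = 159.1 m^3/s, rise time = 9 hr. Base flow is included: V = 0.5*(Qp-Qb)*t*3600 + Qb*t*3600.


V = 0.5*(159.1 - 33.7)*9*3600 + 33.7*9*3600 = 3.1234e+06 m^3


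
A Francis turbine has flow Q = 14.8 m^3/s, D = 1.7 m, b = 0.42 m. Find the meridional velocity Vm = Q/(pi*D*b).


Vm = 14.8 / (pi * 1.7 * 0.42) = 6.5980 m/s


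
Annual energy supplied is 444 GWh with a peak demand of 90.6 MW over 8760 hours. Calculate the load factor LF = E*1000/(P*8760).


LF = 444 * 1000 / (90.6 * 8760) = 0.5594


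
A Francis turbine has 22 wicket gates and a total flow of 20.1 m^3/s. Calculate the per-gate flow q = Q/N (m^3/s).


q = 20.1 / 22 = 0.9136 m^3/s


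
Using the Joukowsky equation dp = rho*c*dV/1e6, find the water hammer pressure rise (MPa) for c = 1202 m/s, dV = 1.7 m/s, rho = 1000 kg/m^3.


dp = 1000 * 1202 * 1.7 / 1e6 = 2.0434 MPa


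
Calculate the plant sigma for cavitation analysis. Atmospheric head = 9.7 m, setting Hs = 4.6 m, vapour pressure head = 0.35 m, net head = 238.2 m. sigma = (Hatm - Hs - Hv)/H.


sigma = (9.7 - 4.6 - 0.35) / 238.2 = 0.0199


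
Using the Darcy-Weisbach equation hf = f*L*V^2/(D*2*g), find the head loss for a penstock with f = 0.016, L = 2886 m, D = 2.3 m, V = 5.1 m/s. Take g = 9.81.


hf = 0.016 * 2886 * 5.1^2 / (2.3 * 2 * 9.81) = 26.6152 m


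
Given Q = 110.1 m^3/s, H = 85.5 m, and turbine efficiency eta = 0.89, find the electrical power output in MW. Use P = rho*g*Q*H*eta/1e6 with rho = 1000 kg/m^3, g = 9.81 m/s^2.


P = 1000 * 9.81 * 110.1 * 85.5 * 0.89 / 1e6 = 82.1888 MW


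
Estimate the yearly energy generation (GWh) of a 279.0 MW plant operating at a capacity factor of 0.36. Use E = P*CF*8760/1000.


E = 279.0 * 0.36 * 8760 / 1000 = 879.8544 GWh


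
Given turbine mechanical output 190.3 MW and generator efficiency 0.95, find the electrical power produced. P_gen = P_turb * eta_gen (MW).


P_gen = 190.3 * 0.95 = 180.7850 MW


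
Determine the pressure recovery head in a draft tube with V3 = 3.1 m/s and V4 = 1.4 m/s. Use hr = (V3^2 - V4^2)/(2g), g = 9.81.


hr = (3.1^2 - 1.4^2) / (2*9.81) = 0.3899 m


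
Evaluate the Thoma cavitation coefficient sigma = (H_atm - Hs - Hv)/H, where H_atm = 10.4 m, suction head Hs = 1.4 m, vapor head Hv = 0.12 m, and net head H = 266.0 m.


sigma = (10.4 - 1.4 - 0.12) / 266.0 = 0.0334


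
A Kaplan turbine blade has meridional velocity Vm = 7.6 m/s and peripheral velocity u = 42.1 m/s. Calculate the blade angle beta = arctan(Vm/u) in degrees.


beta = arctan(7.6 / 42.1) = 10.2330 degrees


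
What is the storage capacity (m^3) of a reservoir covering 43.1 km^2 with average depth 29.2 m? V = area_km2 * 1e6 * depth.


V = 43.1 * 1e6 * 29.2 = 1.2585e+09 m^3


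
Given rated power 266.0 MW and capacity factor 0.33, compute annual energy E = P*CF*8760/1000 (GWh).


E = 266.0 * 0.33 * 8760 / 1000 = 768.9528 GWh


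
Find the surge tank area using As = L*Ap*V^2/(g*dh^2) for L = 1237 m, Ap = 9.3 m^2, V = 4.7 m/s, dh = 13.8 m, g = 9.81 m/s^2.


As = 1237 * 9.3 * 4.7^2 / (9.81 * 13.8^2) = 136.0258 m^2


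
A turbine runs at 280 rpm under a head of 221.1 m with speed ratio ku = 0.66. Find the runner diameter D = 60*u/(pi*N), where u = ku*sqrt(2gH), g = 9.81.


u = 0.66 * sqrt(2*9.81*221.1) = 43.4698 m/s
D = 60 * 43.4698 / (pi * 280) = 2.9650 m


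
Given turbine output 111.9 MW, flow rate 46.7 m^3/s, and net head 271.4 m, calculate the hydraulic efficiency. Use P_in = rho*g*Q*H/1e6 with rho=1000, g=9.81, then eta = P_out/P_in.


P_in = 1000 * 9.81 * 46.7 * 271.4 / 1e6 = 124.3357 MW
eta = 111.9 / 124.3357 = 0.9000


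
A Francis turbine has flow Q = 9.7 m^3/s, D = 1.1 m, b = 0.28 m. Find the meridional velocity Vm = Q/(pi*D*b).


Vm = 9.7 / (pi * 1.1 * 0.28) = 10.0247 m/s


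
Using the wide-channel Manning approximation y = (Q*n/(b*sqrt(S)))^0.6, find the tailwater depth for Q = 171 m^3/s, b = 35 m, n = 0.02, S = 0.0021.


y = (171 * 0.02 / (35 * 0.0021^0.5))^0.6 = 1.5751 m


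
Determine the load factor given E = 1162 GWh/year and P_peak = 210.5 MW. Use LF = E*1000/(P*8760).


LF = 1162 * 1000 / (210.5 * 8760) = 0.6302


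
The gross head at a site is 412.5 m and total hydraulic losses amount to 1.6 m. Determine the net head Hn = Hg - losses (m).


Hn = 412.5 - 1.6 = 410.9000 m


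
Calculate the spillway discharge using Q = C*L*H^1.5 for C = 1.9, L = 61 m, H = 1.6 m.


Q = 1.9 * 61 * 1.6^1.5 = 234.5651 m^3/s


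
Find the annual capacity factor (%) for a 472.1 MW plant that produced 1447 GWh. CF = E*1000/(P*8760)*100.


CF = 1447 * 1000 / (472.1 * 8760) * 100 = 34.9889 %


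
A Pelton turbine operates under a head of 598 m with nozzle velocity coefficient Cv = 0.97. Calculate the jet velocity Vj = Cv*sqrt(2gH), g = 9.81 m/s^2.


Vj = 0.97 * sqrt(2*9.81*598) = 105.0683 m/s


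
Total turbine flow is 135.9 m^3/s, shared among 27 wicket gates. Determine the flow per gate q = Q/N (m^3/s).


q = 135.9 / 27 = 5.0333 m^3/s


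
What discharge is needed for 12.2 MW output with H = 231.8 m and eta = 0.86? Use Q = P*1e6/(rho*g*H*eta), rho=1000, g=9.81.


Q = 12.2 * 1e6 / (1000 * 9.81 * 231.8 * 0.86) = 6.2385 m^3/s


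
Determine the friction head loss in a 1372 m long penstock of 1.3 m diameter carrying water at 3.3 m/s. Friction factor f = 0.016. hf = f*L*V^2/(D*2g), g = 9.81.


hf = 0.016 * 1372 * 3.3^2 / (1.3 * 2 * 9.81) = 9.3726 m


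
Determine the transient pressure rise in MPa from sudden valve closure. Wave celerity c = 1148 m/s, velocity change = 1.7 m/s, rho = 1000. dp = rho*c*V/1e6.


dp = 1000 * 1148 * 1.7 / 1e6 = 1.9516 MPa


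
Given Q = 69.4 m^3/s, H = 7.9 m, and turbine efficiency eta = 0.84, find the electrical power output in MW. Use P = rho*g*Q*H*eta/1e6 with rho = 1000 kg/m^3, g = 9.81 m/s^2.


P = 1000 * 9.81 * 69.4 * 7.9 * 0.84 / 1e6 = 4.5179 MW


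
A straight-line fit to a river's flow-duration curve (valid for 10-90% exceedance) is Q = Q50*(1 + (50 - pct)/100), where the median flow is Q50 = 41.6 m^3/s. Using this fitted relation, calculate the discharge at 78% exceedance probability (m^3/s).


Q = 41.6 * (1 + (50 - 78)/100) = 29.9520 m^3/s


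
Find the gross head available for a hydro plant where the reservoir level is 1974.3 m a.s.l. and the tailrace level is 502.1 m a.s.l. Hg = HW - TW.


Hg = 1974.3 - 502.1 = 1472.2000 m


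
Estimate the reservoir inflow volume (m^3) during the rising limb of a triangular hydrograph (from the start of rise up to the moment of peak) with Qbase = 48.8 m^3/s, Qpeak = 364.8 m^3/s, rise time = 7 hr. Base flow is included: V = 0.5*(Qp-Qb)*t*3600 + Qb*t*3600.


V = 0.5*(364.8 - 48.8)*7*3600 + 48.8*7*3600 = 5.2114e+06 m^3


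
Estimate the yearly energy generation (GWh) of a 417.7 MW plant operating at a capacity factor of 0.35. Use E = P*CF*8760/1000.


E = 417.7 * 0.35 * 8760 / 1000 = 1280.6682 GWh


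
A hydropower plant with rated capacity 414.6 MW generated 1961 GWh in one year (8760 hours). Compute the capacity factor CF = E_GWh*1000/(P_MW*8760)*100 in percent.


CF = 1961 * 1000 / (414.6 * 8760) * 100 = 53.9938 %


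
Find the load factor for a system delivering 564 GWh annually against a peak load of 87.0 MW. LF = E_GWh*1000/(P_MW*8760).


LF = 564 * 1000 / (87.0 * 8760) = 0.7400


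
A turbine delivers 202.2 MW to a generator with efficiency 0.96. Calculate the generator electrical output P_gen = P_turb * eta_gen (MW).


P_gen = 202.2 * 0.96 = 194.1120 MW


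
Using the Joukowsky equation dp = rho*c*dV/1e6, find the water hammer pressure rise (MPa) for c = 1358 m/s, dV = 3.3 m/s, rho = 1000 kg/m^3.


dp = 1000 * 1358 * 3.3 / 1e6 = 4.4814 MPa


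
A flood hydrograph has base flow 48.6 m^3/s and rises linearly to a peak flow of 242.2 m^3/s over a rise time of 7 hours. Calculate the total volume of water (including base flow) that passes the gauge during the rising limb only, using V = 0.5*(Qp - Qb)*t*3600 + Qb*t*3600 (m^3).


V = 0.5*(242.2 - 48.6)*7*3600 + 48.6*7*3600 = 3.6641e+06 m^3


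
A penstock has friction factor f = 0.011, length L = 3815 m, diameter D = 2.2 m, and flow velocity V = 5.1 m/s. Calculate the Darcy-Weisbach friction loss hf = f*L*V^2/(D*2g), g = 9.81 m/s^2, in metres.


hf = 0.011 * 3815 * 5.1^2 / (2.2 * 2 * 9.81) = 25.2875 m


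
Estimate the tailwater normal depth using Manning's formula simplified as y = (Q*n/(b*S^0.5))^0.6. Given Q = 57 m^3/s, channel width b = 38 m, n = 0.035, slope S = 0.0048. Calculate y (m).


y = (57 * 0.035 / (38 * 0.0048^0.5))^0.6 = 0.8467 m


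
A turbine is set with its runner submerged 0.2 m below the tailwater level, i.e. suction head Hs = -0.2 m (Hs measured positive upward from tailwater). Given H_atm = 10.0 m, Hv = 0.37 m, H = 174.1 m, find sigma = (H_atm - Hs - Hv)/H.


sigma = (10.0 - (-0.2) - 0.37) / 174.1 = 0.0565


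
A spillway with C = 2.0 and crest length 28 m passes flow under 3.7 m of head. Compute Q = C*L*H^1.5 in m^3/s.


Q = 2.0 * 28 * 3.7^1.5 = 398.5572 m^3/s


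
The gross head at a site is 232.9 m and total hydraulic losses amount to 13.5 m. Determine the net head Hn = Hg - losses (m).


Hn = 232.9 - 13.5 = 219.4000 m


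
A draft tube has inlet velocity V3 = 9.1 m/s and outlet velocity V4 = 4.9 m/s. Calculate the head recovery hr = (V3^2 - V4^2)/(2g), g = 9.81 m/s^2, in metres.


hr = (9.1^2 - 4.9^2) / (2*9.81) = 2.9969 m


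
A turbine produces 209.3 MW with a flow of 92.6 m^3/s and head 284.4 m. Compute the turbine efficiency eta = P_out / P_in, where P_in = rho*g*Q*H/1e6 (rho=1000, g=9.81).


P_in = 1000 * 9.81 * 92.6 * 284.4 / 1e6 = 258.3507 MW
eta = 209.3 / 258.3507 = 0.8101


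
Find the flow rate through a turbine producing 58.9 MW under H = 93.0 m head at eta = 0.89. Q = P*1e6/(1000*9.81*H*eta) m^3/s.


Q = 58.9 * 1e6 / (1000 * 9.81 * 93.0 * 0.89) = 72.5393 m^3/s


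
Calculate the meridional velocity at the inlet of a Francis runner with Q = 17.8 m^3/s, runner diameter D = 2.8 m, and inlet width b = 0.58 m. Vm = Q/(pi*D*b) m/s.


Vm = 17.8 / (pi * 2.8 * 0.58) = 3.4889 m/s


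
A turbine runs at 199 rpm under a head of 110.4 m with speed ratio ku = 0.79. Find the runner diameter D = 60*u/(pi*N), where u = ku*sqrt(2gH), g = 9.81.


u = 0.79 * sqrt(2*9.81*110.4) = 36.7672 m/s
D = 60 * 36.7672 / (pi * 199) = 3.5287 m


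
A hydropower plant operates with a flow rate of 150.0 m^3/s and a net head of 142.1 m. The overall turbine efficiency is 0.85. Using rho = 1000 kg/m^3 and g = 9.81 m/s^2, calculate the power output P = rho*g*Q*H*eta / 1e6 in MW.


P = 1000 * 9.81 * 150.0 * 142.1 * 0.85 / 1e6 = 177.7351 MW


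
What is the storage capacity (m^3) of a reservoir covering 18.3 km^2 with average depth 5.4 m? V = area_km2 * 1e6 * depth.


V = 18.3 * 1e6 * 5.4 = 9.8820e+07 m^3


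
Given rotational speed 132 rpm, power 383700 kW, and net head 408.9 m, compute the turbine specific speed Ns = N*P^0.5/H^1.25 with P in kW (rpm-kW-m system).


Ns = 132 * 383700^0.5 / 408.9^1.25 = 44.4681


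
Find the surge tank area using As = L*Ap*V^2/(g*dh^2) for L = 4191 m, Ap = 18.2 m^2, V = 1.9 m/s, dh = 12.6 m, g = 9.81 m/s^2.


As = 4191 * 18.2 * 1.9^2 / (9.81 * 12.6^2) = 176.8016 m^2


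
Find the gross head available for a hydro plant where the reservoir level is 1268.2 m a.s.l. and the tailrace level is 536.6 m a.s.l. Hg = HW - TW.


Hg = 1268.2 - 536.6 = 731.6000 m


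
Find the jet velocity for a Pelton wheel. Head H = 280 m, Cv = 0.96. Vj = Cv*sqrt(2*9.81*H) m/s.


Vj = 0.96 * sqrt(2*9.81*280) = 71.1541 m/s


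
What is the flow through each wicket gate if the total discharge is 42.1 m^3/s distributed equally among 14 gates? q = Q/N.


q = 42.1 / 14 = 3.0071 m^3/s


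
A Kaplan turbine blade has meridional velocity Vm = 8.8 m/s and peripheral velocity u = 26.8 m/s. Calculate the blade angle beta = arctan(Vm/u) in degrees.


beta = arctan(8.8 / 26.8) = 18.1780 degrees


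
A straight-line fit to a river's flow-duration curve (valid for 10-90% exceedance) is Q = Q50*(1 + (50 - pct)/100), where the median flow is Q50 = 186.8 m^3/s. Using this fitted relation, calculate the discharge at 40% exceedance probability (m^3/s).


Q = 186.8 * (1 + (50 - 40)/100) = 205.4800 m^3/s


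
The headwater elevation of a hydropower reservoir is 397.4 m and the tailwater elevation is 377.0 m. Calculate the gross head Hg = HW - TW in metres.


Hg = 397.4 - 377.0 = 20.4000 m


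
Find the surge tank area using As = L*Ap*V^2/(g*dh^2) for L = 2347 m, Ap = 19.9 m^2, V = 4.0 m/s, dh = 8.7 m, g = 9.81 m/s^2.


As = 2347 * 19.9 * 4.0^2 / (9.81 * 8.7^2) = 1006.4186 m^2


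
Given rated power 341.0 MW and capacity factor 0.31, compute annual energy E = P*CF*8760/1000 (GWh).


E = 341.0 * 0.31 * 8760 / 1000 = 926.0196 GWh


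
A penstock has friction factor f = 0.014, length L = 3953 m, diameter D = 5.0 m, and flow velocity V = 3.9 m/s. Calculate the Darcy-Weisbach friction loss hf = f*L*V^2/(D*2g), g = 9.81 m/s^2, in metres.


hf = 0.014 * 3953 * 3.9^2 / (5.0 * 2 * 9.81) = 8.5805 m


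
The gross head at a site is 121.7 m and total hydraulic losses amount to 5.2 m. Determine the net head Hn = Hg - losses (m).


Hn = 121.7 - 5.2 = 116.5000 m


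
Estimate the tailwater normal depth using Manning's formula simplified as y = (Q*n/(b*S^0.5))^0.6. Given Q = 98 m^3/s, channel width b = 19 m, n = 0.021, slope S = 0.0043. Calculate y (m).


y = (98 * 0.021 / (19 * 0.0043^0.5))^0.6 = 1.3514 m


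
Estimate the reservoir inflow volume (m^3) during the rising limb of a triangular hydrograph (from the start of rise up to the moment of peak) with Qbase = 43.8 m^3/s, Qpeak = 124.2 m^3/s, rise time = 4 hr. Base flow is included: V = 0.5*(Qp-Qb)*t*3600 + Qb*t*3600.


V = 0.5*(124.2 - 43.8)*4*3600 + 43.8*4*3600 = 1.2096e+06 m^3


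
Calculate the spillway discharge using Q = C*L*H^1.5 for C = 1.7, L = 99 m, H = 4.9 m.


Q = 1.7 * 99 * 4.9^1.5 = 1825.4849 m^3/s


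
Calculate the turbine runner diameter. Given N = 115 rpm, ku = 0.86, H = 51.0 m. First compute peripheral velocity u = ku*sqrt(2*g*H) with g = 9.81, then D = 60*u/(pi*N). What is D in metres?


u = 0.86 * sqrt(2*9.81*51.0) = 27.2040 m/s
D = 60 * 27.2040 / (pi * 115) = 4.5179 m


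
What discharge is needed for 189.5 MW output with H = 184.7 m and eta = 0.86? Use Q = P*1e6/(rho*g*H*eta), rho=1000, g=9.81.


Q = 189.5 * 1e6 / (1000 * 9.81 * 184.7 * 0.86) = 121.6116 m^3/s


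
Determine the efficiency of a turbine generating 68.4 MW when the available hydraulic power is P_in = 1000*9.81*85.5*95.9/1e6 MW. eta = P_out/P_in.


P_in = 1000 * 9.81 * 85.5 * 95.9 / 1e6 = 80.4366 MW
eta = 68.4 / 80.4366 = 0.8504


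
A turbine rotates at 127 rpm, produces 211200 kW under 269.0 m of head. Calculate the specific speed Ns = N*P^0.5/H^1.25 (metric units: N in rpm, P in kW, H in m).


Ns = 127 * 211200^0.5 / 269.0^1.25 = 53.5748


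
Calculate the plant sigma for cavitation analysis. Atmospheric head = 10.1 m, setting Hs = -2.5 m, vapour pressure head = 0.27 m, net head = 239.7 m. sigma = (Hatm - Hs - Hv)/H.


sigma = (10.1 - (-2.5) - 0.27) / 239.7 = 0.0514


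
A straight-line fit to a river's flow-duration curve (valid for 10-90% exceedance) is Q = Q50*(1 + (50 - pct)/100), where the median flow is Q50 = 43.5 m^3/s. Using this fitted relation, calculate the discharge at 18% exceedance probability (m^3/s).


Q = 43.5 * (1 + (50 - 18)/100) = 57.4200 m^3/s


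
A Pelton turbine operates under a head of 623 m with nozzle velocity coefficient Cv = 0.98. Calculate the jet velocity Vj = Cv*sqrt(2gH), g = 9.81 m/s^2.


Vj = 0.98 * sqrt(2*9.81*623) = 108.3477 m/s


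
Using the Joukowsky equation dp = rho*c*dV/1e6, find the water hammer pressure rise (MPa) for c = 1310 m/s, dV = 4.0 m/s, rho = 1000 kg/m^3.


dp = 1000 * 1310 * 4.0 / 1e6 = 5.2400 MPa


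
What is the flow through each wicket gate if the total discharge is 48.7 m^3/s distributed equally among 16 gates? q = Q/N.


q = 48.7 / 16 = 3.0438 m^3/s


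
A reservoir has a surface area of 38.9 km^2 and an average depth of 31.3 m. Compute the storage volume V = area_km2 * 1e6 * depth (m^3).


V = 38.9 * 1e6 * 31.3 = 1.2176e+09 m^3


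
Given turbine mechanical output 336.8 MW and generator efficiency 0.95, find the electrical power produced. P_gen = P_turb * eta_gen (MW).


P_gen = 336.8 * 0.95 = 319.9600 MW


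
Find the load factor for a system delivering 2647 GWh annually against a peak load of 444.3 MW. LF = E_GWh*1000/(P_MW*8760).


LF = 2647 * 1000 / (444.3 * 8760) = 0.6801


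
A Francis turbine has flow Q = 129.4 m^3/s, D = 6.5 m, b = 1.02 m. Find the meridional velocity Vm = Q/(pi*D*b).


Vm = 129.4 / (pi * 6.5 * 1.02) = 6.2126 m/s


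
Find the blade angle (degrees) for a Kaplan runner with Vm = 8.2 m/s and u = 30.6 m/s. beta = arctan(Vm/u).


beta = arctan(8.2 / 30.6) = 15.0013 degrees


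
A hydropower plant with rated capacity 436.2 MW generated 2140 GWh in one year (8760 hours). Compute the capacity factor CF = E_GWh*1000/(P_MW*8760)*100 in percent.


CF = 2140 * 1000 / (436.2 * 8760) * 100 = 56.0046 %


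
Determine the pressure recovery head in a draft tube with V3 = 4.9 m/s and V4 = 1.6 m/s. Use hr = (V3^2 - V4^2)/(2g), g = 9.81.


hr = (4.9^2 - 1.6^2) / (2*9.81) = 1.0933 m


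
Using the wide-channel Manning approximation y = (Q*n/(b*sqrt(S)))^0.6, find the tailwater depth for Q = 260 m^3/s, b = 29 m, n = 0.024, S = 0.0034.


y = (260 * 0.024 / (29 * 0.0034^0.5))^0.6 = 2.1889 m


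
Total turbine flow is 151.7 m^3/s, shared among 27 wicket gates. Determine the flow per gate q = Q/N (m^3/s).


q = 151.7 / 27 = 5.6185 m^3/s


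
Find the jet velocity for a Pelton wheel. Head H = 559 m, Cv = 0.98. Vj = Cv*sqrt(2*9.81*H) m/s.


Vj = 0.98 * sqrt(2*9.81*559) = 102.6317 m/s


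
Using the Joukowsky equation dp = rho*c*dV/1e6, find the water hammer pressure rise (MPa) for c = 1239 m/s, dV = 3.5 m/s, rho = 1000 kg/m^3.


dp = 1000 * 1239 * 3.5 / 1e6 = 4.3365 MPa


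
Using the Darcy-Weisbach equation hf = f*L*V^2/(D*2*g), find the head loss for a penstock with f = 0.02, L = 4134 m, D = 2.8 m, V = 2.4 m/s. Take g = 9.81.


hf = 0.02 * 4134 * 2.4^2 / (2.8 * 2 * 9.81) = 8.6689 m


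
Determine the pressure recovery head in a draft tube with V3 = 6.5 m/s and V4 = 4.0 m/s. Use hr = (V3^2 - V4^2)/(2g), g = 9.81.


hr = (6.5^2 - 4.0^2) / (2*9.81) = 1.3379 m


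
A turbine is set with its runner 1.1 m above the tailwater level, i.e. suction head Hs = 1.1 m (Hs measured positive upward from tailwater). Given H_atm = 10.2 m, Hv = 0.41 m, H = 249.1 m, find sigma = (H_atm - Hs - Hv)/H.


sigma = (10.2 - 1.1 - 0.41) / 249.1 = 0.0349


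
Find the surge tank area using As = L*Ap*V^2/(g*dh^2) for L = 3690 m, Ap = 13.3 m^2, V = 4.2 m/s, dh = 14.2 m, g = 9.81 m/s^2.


As = 3690 * 13.3 * 4.2^2 / (9.81 * 14.2^2) = 437.6540 m^2


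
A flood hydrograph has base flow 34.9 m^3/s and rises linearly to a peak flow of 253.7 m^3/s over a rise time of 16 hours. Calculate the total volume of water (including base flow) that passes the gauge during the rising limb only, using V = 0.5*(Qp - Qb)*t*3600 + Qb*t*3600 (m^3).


V = 0.5*(253.7 - 34.9)*16*3600 + 34.9*16*3600 = 8.3117e+06 m^3


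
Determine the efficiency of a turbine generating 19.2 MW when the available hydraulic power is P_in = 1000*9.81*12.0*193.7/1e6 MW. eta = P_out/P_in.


P_in = 1000 * 9.81 * 12.0 * 193.7 / 1e6 = 22.8024 MW
eta = 19.2 / 22.8024 = 0.8420


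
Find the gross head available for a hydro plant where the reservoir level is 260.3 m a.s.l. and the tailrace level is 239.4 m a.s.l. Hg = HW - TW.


Hg = 260.3 - 239.4 = 20.9000 m


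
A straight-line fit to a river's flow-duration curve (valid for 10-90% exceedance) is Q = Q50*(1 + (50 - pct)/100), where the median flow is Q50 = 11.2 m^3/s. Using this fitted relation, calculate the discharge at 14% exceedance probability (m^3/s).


Q = 11.2 * (1 + (50 - 14)/100) = 15.2320 m^3/s


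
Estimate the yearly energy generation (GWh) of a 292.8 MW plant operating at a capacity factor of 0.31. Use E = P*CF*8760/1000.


E = 292.8 * 0.31 * 8760 / 1000 = 795.1277 GWh


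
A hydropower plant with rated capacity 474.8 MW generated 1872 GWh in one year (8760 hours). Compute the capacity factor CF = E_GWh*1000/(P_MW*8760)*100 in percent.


CF = 1872 * 1000 / (474.8 * 8760) * 100 = 45.0081 %


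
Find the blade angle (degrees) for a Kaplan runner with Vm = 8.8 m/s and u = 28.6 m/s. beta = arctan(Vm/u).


beta = arctan(8.8 / 28.6) = 17.1027 degrees


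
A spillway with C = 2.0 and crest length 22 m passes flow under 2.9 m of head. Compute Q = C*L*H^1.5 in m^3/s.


Q = 2.0 * 22 * 2.9^1.5 = 217.2950 m^3/s


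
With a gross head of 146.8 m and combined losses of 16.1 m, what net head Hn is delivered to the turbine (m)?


Hn = 146.8 - 16.1 = 130.7000 m


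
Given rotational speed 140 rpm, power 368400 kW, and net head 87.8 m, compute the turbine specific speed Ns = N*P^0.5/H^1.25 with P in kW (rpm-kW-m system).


Ns = 140 * 368400^0.5 / 87.8^1.25 = 316.1693


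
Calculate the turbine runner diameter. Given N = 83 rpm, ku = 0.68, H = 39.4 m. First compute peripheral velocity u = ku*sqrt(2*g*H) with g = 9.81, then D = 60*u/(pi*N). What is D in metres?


u = 0.68 * sqrt(2*9.81*39.4) = 18.9063 m/s
D = 60 * 18.9063 / (pi * 83) = 4.3504 m


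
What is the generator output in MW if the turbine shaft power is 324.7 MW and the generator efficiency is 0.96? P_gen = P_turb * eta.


P_gen = 324.7 * 0.96 = 311.7120 MW


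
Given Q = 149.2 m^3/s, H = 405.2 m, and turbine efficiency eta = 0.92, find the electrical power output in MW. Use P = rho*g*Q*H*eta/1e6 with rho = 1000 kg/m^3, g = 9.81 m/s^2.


P = 1000 * 9.81 * 149.2 * 405.2 * 0.92 / 1e6 = 545.6260 MW


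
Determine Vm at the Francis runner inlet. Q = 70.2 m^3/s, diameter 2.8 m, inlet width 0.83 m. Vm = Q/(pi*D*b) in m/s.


Vm = 70.2 / (pi * 2.8 * 0.83) = 9.6150 m/s


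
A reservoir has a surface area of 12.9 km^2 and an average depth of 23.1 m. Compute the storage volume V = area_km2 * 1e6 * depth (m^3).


V = 12.9 * 1e6 * 23.1 = 2.9799e+08 m^3


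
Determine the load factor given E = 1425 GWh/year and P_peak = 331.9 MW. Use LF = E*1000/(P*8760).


LF = 1425 * 1000 / (331.9 * 8760) = 0.4901


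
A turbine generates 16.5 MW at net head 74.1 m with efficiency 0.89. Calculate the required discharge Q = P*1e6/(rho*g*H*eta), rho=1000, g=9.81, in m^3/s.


Q = 16.5 * 1e6 / (1000 * 9.81 * 74.1 * 0.89) = 25.5039 m^3/s


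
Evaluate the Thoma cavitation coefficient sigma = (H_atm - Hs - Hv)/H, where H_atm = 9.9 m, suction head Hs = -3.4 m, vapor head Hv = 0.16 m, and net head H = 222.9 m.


sigma = (9.9 - (-3.4) - 0.16) / 222.9 = 0.0590


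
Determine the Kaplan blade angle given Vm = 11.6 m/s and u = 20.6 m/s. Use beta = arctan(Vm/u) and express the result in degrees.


beta = arctan(11.6 / 20.6) = 29.3842 degrees


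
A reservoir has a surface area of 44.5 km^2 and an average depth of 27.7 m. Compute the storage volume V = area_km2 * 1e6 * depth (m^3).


V = 44.5 * 1e6 * 27.7 = 1.2326e+09 m^3


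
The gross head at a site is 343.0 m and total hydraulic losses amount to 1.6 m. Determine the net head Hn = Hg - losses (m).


Hn = 343.0 - 1.6 = 341.4000 m


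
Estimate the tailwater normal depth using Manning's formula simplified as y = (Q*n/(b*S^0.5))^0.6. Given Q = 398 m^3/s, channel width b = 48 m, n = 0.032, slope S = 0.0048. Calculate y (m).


y = (398 * 0.032 / (48 * 0.0048^0.5))^0.6 = 2.2382 m


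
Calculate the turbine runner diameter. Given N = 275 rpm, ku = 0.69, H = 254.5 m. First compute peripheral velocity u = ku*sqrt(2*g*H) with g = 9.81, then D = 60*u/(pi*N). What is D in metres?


u = 0.69 * sqrt(2*9.81*254.5) = 48.7576 m/s
D = 60 * 48.7576 / (pi * 275) = 3.3862 m


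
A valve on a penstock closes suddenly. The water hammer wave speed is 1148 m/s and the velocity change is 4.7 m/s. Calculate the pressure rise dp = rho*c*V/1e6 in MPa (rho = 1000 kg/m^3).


dp = 1000 * 1148 * 4.7 / 1e6 = 5.3956 MPa


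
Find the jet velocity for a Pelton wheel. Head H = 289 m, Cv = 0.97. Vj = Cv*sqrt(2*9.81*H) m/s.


Vj = 0.97 * sqrt(2*9.81*289) = 73.0416 m/s


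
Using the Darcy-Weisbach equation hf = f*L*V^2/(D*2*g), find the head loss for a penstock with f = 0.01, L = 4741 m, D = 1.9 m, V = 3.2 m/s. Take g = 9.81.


hf = 0.01 * 4741 * 3.2^2 / (1.9 * 2 * 9.81) = 13.0232 m


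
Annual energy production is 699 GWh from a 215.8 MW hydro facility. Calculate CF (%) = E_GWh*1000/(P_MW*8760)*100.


CF = 699 * 1000 / (215.8 * 8760) * 100 = 36.9761 %


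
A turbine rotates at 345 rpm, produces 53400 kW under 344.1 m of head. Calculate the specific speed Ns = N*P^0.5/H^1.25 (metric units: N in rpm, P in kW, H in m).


Ns = 345 * 53400^0.5 / 344.1^1.25 = 53.7940


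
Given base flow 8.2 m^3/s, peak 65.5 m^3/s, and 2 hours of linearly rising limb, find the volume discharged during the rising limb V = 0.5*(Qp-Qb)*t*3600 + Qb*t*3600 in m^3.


V = 0.5*(65.5 - 8.2)*2*3600 + 8.2*2*3600 = 265320.0000 m^3


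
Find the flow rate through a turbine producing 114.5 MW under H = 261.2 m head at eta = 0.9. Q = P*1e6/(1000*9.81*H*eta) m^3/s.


Q = 114.5 * 1e6 / (1000 * 9.81 * 261.2 * 0.9) = 49.6502 m^3/s


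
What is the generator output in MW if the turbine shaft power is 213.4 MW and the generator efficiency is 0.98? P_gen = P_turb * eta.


P_gen = 213.4 * 0.98 = 209.1320 MW


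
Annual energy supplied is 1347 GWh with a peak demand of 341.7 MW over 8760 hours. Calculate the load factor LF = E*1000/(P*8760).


LF = 1347 * 1000 / (341.7 * 8760) = 0.4500


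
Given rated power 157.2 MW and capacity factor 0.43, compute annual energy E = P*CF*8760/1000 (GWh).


E = 157.2 * 0.43 * 8760 / 1000 = 592.1410 GWh


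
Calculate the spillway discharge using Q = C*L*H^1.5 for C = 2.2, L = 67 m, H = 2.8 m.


Q = 2.2 * 67 * 2.8^1.5 = 690.6127 m^3/s


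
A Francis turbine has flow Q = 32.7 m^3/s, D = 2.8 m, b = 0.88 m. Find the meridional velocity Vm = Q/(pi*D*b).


Vm = 32.7 / (pi * 2.8 * 0.88) = 4.2243 m/s


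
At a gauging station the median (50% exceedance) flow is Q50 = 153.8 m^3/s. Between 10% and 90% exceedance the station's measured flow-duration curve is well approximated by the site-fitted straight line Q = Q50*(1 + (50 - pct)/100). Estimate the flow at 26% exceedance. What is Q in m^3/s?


Q = 153.8 * (1 + (50 - 26)/100) = 190.7120 m^3/s


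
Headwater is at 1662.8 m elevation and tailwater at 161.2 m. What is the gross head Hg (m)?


Hg = 1662.8 - 161.2 = 1501.6000 m


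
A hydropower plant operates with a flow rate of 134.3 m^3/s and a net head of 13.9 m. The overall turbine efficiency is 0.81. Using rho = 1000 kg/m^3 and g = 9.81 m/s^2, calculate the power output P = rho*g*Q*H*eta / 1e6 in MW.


P = 1000 * 9.81 * 134.3 * 13.9 * 0.81 / 1e6 = 14.8335 MW


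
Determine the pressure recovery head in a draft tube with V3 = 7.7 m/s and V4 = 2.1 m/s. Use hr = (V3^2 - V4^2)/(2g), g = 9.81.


hr = (7.7^2 - 2.1^2) / (2*9.81) = 2.7971 m


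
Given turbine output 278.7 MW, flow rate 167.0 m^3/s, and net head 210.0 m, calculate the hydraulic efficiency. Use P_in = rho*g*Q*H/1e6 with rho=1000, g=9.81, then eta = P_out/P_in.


P_in = 1000 * 9.81 * 167.0 * 210.0 / 1e6 = 344.0367 MW
eta = 278.7 / 344.0367 = 0.8101


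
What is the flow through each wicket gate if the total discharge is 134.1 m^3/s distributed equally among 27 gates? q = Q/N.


q = 134.1 / 27 = 4.9667 m^3/s


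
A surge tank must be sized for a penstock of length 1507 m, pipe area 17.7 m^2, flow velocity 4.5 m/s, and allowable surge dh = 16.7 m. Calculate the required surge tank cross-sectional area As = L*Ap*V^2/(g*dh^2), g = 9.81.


As = 1507 * 17.7 * 4.5^2 / (9.81 * 16.7^2) = 197.4284 m^2


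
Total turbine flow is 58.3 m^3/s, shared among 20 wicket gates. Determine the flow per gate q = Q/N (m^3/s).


q = 58.3 / 20 = 2.9150 m^3/s


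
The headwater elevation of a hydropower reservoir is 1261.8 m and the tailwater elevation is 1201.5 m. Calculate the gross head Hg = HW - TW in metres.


Hg = 1261.8 - 1201.5 = 60.3000 m


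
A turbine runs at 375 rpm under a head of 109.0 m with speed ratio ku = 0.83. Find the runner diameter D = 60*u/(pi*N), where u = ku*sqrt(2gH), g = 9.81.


u = 0.83 * sqrt(2*9.81*109.0) = 38.3832 m/s
D = 60 * 38.3832 / (pi * 375) = 1.9548 m


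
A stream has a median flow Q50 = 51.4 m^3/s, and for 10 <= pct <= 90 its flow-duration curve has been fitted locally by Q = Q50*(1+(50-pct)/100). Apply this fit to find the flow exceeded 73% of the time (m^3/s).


Q = 51.4 * (1 + (50 - 73)/100) = 39.5780 m^3/s


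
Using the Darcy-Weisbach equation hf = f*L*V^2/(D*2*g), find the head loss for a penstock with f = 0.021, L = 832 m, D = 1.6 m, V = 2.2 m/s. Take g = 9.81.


hf = 0.021 * 832 * 2.2^2 / (1.6 * 2 * 9.81) = 2.6938 m


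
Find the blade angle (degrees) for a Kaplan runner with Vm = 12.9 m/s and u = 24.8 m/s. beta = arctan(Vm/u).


beta = arctan(12.9 / 24.8) = 27.4817 degrees


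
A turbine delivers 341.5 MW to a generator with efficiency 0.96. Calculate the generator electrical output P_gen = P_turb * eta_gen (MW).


P_gen = 341.5 * 0.96 = 327.8400 MW


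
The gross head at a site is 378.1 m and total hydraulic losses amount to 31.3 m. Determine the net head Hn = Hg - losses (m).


Hn = 378.1 - 31.3 = 346.8000 m


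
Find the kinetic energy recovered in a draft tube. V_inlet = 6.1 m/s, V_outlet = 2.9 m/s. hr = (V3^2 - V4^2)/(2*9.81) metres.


hr = (6.1^2 - 2.9^2) / (2*9.81) = 1.4679 m


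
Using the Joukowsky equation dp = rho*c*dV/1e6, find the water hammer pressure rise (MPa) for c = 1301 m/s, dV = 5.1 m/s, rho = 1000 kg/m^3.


dp = 1000 * 1301 * 5.1 / 1e6 = 6.6351 MPa


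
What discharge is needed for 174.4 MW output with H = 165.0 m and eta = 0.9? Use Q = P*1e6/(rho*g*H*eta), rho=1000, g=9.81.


Q = 174.4 * 1e6 / (1000 * 9.81 * 165.0 * 0.9) = 119.7157 m^3/s


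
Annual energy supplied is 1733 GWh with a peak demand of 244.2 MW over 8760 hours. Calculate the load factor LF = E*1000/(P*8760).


LF = 1733 * 1000 / (244.2 * 8760) = 0.8101


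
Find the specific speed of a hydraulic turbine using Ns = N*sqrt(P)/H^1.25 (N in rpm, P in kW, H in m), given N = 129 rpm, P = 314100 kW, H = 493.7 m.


Ns = 129 * 314100^0.5 / 493.7^1.25 = 31.0667


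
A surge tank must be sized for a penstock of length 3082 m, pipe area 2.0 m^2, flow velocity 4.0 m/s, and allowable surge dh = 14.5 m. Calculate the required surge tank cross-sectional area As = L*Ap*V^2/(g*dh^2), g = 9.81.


As = 3082 * 2.0 * 4.0^2 / (9.81 * 14.5^2) = 47.8165 m^2


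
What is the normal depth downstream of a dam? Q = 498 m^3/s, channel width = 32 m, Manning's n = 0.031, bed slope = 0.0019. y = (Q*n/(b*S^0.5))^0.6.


y = (498 * 0.031 / (32 * 0.0019^0.5))^0.6 = 4.2310 m


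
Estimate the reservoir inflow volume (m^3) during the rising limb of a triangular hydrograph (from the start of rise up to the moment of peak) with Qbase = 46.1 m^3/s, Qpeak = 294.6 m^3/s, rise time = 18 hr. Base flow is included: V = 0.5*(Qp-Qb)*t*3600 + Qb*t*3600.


V = 0.5*(294.6 - 46.1)*18*3600 + 46.1*18*3600 = 1.1039e+07 m^3


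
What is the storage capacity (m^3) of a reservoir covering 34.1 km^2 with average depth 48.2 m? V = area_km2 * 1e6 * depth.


V = 34.1 * 1e6 * 48.2 = 1.6436e+09 m^3


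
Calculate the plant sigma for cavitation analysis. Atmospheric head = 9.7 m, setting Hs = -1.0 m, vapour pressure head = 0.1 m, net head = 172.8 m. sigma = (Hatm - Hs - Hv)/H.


sigma = (9.7 - (-1.0) - 0.1) / 172.8 = 0.0613


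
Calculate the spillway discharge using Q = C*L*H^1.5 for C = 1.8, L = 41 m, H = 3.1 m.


Q = 1.8 * 41 * 3.1^1.5 = 402.8088 m^3/s


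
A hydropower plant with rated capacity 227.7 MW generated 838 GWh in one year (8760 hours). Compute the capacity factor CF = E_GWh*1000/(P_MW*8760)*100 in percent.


CF = 838 * 1000 / (227.7 * 8760) * 100 = 42.0123 %


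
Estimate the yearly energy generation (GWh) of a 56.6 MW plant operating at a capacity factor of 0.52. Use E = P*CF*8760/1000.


E = 56.6 * 0.52 * 8760 / 1000 = 257.8243 GWh


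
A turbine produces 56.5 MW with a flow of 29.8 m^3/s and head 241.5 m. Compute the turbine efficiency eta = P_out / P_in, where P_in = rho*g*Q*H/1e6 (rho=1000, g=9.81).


P_in = 1000 * 9.81 * 29.8 * 241.5 / 1e6 = 70.5996 MW
eta = 56.5 / 70.5996 = 0.8003


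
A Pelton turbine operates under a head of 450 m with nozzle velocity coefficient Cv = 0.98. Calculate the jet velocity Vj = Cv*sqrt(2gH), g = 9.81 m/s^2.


Vj = 0.98 * sqrt(2*9.81*450) = 92.0835 m/s


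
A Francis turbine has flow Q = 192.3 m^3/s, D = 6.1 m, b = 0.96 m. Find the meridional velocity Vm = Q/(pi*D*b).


Vm = 192.3 / (pi * 6.1 * 0.96) = 10.4527 m/s


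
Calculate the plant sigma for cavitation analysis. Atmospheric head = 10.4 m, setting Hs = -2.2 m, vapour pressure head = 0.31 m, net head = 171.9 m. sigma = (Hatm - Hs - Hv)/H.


sigma = (10.4 - (-2.2) - 0.31) / 171.9 = 0.0715


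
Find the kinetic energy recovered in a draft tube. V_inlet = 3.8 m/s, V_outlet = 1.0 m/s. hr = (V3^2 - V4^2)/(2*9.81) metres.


hr = (3.8^2 - 1.0^2) / (2*9.81) = 0.6850 m


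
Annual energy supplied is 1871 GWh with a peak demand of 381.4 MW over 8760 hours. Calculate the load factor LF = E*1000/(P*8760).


LF = 1871 * 1000 / (381.4 * 8760) = 0.5600


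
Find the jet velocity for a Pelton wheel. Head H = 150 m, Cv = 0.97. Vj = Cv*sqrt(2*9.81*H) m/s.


Vj = 0.97 * sqrt(2*9.81*150) = 52.6219 m/s


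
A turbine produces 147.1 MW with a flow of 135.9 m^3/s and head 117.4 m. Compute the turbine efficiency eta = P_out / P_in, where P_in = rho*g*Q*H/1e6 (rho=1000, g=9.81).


P_in = 1000 * 9.81 * 135.9 * 117.4 / 1e6 = 156.5152 MW
eta = 147.1 / 156.5152 = 0.9398


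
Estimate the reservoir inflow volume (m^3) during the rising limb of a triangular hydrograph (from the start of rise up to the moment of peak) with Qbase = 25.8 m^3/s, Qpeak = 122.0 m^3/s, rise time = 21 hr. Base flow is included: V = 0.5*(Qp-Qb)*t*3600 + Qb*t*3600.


V = 0.5*(122.0 - 25.8)*21*3600 + 25.8*21*3600 = 5.5868e+06 m^3


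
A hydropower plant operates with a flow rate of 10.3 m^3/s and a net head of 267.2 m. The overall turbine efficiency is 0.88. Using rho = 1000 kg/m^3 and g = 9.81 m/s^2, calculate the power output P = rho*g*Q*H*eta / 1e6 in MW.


P = 1000 * 9.81 * 10.3 * 267.2 * 0.88 / 1e6 = 23.7588 MW


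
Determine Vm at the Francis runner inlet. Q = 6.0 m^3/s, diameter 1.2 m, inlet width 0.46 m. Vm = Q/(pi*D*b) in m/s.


Vm = 6.0 / (pi * 1.2 * 0.46) = 3.4599 m/s


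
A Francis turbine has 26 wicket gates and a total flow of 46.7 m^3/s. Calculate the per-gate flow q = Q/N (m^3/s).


q = 46.7 / 26 = 1.7962 m^3/s


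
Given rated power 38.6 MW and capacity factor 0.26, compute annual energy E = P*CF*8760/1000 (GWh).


E = 38.6 * 0.26 * 8760 / 1000 = 87.9154 GWh


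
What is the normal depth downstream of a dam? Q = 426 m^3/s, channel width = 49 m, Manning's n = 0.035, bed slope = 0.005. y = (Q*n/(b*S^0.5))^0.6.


y = (426 * 0.035 / (49 * 0.005^0.5))^0.6 = 2.4004 m
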